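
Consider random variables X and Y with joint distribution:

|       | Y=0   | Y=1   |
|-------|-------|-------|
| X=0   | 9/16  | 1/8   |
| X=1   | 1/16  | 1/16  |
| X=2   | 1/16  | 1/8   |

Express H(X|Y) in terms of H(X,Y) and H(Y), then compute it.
H(X|Y) = H(X,Y) - H(Y)

Marginal P(Y) (column sums):
  P(Y=0) = 9/16 + 1/16 + 1/16 = 11/16
  P(Y=1) = 1/8 + 1/16 + 1/8 = 5/16

H(X,Y) = -[(9/16)·log₂(9/16) + (1/8)·log₂(1/8) + (1/16)·log₂(1/16) + (1/16)·log₂(1/16) + (1/16)·log₂(1/16) + (1/8)·log₂(1/8)]
  = 0.4669 + 0.3750 + 0.2500 + 0.2500 + 0.2500 + 0.3750
  = 1.9669 bits
H(Y) = -[(11/16)·log₂(11/16) + (5/16)·log₂(5/16)]
  = 0.3716 + 0.5244
  = 0.8960 bits

H(X|Y) = 1.9669 - 0.8960 = 1.0709 bits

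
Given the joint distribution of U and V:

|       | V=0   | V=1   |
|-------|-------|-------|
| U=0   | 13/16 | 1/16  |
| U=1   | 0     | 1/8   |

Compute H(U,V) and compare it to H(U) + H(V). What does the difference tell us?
Marginal P(U) (row sums):
  P(U=0) = 13/16 + 1/16 = 7/8
  P(U=1) = 0 + 1/8 = 1/8
Marginal P(V) (column sums):
  P(V=0) = 13/16 + 0 = 13/16
  P(V=1) = 1/16 + 1/8 = 3/16

H(U,V) = -[(13/16)·log₂(13/16) + (1/16)·log₂(1/16) + (1/8)·log₂(1/8)]
  = 0.2434 + 0.2500 + 0.3750
  = 0.8684 bits
H(U) = -[(7/8)·log₂(7/8) + (1/8)·log₂(1/8)]
  = 0.1686 + 0.3750
  = 0.5436 bits
H(V) = -[(13/16)·log₂(13/16) + (3/16)·log₂(3/16)]
  = 0.2434 + 0.4528
  = 0.6962 bits

H(U) + H(V) = 0.5436 + 0.6962 = 1.2398 bits
Difference: H(U) + H(V) - H(U,V) = 1.2398 - 0.8684 = 0.3714 bits = I(U;V)

The difference is the mutual information; it is positive here, so U and V are dependent (knowing one reduces uncertainty about the other by 0.3714 bits).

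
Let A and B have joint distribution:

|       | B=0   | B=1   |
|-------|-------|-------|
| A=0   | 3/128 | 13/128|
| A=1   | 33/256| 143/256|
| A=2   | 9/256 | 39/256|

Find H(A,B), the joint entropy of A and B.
H(A,B) = -Σ P(A,B) log₂ P(A,B), summed over the non-zero cells:
H(A,B) = -[(3/128)·log₂(3/128) + (13/128)·log₂(13/128) + (33/256)·log₂(33/256) + (143/256)·log₂(143/256) + (9/256)·log₂(9/256) + (39/256)·log₂(39/256)]
  = 0.1269 + 0.3351 + 0.3810 + 0.4693 + 0.1698 + 0.4136
  = 1.8957 bits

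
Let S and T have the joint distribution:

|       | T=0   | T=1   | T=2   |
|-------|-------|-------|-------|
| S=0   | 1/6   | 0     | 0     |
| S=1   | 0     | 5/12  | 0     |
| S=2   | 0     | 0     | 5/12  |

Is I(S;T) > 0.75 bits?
Marginal P(S) (row sums):
  P(S=0) = 1/6 + 0 + 0 = 1/6
  P(S=1) = 0 + 5/12 + 0 = 5/12
  P(S=2) = 0 + 0 + 5/12 = 5/12
Marginal P(T) (column sums):
  P(T=0) = 1/6 + 0 + 0 = 1/6
  P(T=1) = 0 + 5/12 + 0 = 5/12
  P(T=2) = 0 + 0 + 5/12 = 5/12

H(S) = -[(1/6)·log₂(1/6) + (5/12)·log₂(5/12) + (5/12)·log₂(5/12)]
  = 0.4308 + 0.5263 + 0.5263
  = 1.4834 bits
H(T) = -[(1/6)·log₂(1/6) + (5/12)·log₂(5/12) + (5/12)·log₂(5/12)]
  = 0.4308 + 0.5263 + 0.5263
  = 1.4834 bits
H(S,T) = -[(1/6)·log₂(1/6) + (5/12)·log₂(5/12) + (5/12)·log₂(5/12)]
  = 0.4308 + 0.5263 + 0.5263
  = 1.4834 bits

I(S;T) = H(S) + H(T) - H(S,T)
  = 1.4834 + 1.4834 - 1.4834
  = 1.4834 bits

Yes. I(S;T) = 1.4834 bits, which is > 0.75 bits.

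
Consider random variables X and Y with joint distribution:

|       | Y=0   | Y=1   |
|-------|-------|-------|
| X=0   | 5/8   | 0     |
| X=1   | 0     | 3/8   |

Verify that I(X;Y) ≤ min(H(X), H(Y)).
Marginal P(X) (row sums):
  P(X=0) = 5/8 + 0 = 5/8
  P(X=1) = 0 + 3/8 = 3/8
Marginal P(Y) (column sums):
  P(Y=0) = 5/8 + 0 = 5/8
  P(Y=1) = 0 + 3/8 = 3/8

H(X) = -[(5/8)·log₂(5/8) + (3/8)·log₂(3/8)]
  = 0.4238 + 0.5306
  = 0.9544 bits
H(Y) = -[(5/8)·log₂(5/8) + (3/8)·log₂(3/8)]
  = 0.4238 + 0.5306
  = 0.9544 bits
H(X,Y) = -[(5/8)·log₂(5/8) + (3/8)·log₂(3/8)]
  = 0.4238 + 0.5306
  = 0.9544 bits

I(X;Y) = H(X) + H(Y) - H(X,Y)
  = 0.9544 + 0.9544 - 0.9544
  = 0.9544 bits

min(H(X), H(Y)) = min(0.9544, 0.9544) = 0.9544 bits
Since 0.9544 ≤ 0.9544, the bound is satisfied ✓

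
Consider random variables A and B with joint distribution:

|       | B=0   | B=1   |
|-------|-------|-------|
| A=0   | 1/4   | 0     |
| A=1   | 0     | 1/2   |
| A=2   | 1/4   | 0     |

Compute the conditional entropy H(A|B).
Marginal P(B) (column sums):
  P(B=0) = 1/4 + 0 + 1/4 = 1/2
  P(B=1) = 0 + 1/2 + 0 = 1/2

H(A|B) = -Σ P(A,B)·log₂ P(A|B), where P(A|B) = P(A,B) / P(B)
  (cells with P(A,B) = 0 contribute 0)
  (A=0,B=0): P(A|B) = (1/4)/(1/2) = 1/2;  -(1/4)·log₂(1/2) = 0.2500
  (A=1,B=1): P(A|B) = (1/2)/(1/2) = 1;  -(1/2)·log₂(1) = 0.0000
  (A=2,B=0): P(A|B) = (1/4)/(1/2) = 1/2;  -(1/4)·log₂(1/2) = 0.2500
H(A|B) = 0.2500 + 0.0000 + 0.2500
  = 0.5000 bits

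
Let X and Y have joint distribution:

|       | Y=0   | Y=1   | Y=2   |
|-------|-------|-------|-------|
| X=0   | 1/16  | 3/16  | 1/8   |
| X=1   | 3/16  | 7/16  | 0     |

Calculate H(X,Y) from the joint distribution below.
H(X,Y) = -Σ P(X,Y) log₂ P(X,Y), summed over the non-zero cells:
H(X,Y) = -[(1/16)·log₂(1/16) + (3/16)·log₂(3/16) + (1/8)·log₂(1/8) + (3/16)·log₂(3/16) + (7/16)·log₂(7/16)]
  = 0.2500 + 0.4528 + 0.3750 + 0.4528 + 0.5218
  = 2.0524 bits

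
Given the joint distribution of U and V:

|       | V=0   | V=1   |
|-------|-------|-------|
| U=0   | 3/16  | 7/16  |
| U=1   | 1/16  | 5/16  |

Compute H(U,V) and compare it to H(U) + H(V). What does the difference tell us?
Marginal P(U) (row sums):
  P(U=0) = 3/16 + 7/16 = 5/8
  P(U=1) = 1/16 + 5/16 = 3/8
Marginal P(V) (column sums):
  P(V=0) = 3/16 + 1/16 = 1/4
  P(V=1) = 7/16 + 5/16 = 3/4

H(U,V) = -[(3/16)·log₂(3/16) + (7/16)·log₂(7/16) + (1/16)·log₂(1/16) + (5/16)·log₂(5/16)]
  = 0.4528 + 0.5218 + 0.2500 + 0.5244
  = 1.7490 bits
H(U) = -[(5/8)·log₂(5/8) + (3/8)·log₂(3/8)]
  = 0.4238 + 0.5306
  = 0.9544 bits
H(V) = -[(1/4)·log₂(1/4) + (3/4)·log₂(3/4)]
  = 0.5000 + 0.3113
  = 0.8113 bits

H(U) + H(V) = 0.9544 + 0.8113 = 1.7657 bits
Difference: H(U) + H(V) - H(U,V) = 1.7657 - 1.7490 = 0.0167 bits = I(U;V)

The difference is the mutual information; it is positive here, so U and V are dependent (knowing one reduces uncertainty about the other by 0.0167 bits).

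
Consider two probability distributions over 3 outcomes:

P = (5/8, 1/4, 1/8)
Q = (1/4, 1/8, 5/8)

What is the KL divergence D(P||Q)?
D(P||Q) = Σ P(i) log₂(P(i)/Q(i))
  i=0: (5/8) × log₂((5/8)/(1/4)) = (5/8) × log₂(5/2) = 0.8262
  i=1: (1/4) × log₂((1/4)/(1/8)) = (1/4) × log₂(2) = 0.2500
  i=2: (1/8) × log₂((1/8)/(5/8)) = (1/8) × log₂(1/5) = -0.2902
D(P||Q) = 0.8262 + 0.2500 - 0.2902
  = 0.7860 bits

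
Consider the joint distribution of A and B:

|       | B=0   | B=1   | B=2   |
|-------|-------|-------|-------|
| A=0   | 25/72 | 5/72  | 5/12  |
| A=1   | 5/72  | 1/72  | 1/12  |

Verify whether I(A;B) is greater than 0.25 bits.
Marginal P(A) (row sums):
  P(A=0) = 25/72 + 5/72 + 5/12 = 5/6
  P(A=1) = 5/72 + 1/72 + 1/12 = 1/6
Marginal P(B) (column sums):
  P(B=0) = 25/72 + 5/72 = 5/12
  P(B=1) = 5/72 + 1/72 = 1/12
  P(B=2) = 5/12 + 1/12 = 1/2

H(A) = -[(5/6)·log₂(5/6) + (1/6)·log₂(1/6)]
  = 0.2192 + 0.4308
  = 0.6500 bits
H(B) = -[(5/12)·log₂(5/12) + (1/12)·log₂(1/12) + (1/2)·log₂(1/2)]
  = 0.5263 + 0.2987 + 0.5000
  = 1.3250 bits
H(A,B) = -[(25/72)·log₂(25/72) + (5/72)·log₂(5/72) + (5/12)·log₂(5/12) + (5/72)·log₂(5/72) + (1/72)·log₂(1/72) + (1/12)·log₂(1/12)]
  = 0.5299 + 0.2672 + 0.5263 + 0.2672 + 0.0857 + 0.2987
  = 1.9750 bits

I(A;B) = H(A) + H(B) - H(A,B)
  = 0.6500 + 1.3250 - 1.9750
  = 0.0000 bits

No. I(A;B) = 0.0000 bits, which is ≤ 0.25 bits.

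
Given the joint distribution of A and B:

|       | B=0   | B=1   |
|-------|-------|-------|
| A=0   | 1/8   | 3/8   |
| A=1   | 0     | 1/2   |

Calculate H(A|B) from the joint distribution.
Marginal P(B) (column sums):
  P(B=0) = 1/8 + 0 = 1/8
  P(B=1) = 3/8 + 1/2 = 7/8

H(A|B) = -Σ P(A,B)·log₂ P(A|B), where P(A|B) = P(A,B) / P(B)
  (cells with P(A,B) = 0 contribute 0)
  (A=0,B=0): P(A|B) = (1/8)/(1/8) = 1;  -(1/8)·log₂(1) = 0.0000
  (A=0,B=1): P(A|B) = (3/8)/(7/8) = 3/7;  -(3/8)·log₂(3/7) = 0.4584
  (A=1,B=1): P(A|B) = (1/2)/(7/8) = 4/7;  -(1/2)·log₂(4/7) = 0.4037
H(A|B) = 0.0000 + 0.4584 + 0.4037
  = 0.8621 bits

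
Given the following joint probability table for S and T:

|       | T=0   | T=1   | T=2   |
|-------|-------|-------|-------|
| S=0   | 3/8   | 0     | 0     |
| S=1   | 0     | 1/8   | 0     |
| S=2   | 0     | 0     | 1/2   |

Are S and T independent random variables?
Marginal P(S) (row sums):
  P(S=0) = 3/8 + 0 + 0 = 3/8
  P(S=1) = 0 + 1/8 + 0 = 1/8
  P(S=2) = 0 + 0 + 1/2 = 1/2
Marginal P(T) (column sums):
  P(T=0) = 3/8 + 0 + 0 = 3/8
  P(T=1) = 0 + 1/8 + 0 = 1/8
  P(T=2) = 0 + 0 + 1/2 = 1/2

S and T are independent iff P(S=i,T=j) = P(S=i)·P(T=j) for every cell.
  P(S=0)·P(T=0) = 3/8 × 3/8 = 9/64, but P(S=0,T=0) = 3/8 ✗

No, S and T are not independent. Quantitatively, I(S;T) > 0:

H(S) = -[(3/8)·log₂(3/8) + (1/8)·log₂(1/8) + (1/2)·log₂(1/2)]
  = 0.5306 + 0.3750 + 0.5000
  = 1.4056 bits
H(T) = -[(3/8)·log₂(3/8) + (1/8)·log₂(1/8) + (1/2)·log₂(1/2)]
  = 0.5306 + 0.3750 + 0.5000
  = 1.4056 bits
H(S,T) = -[(3/8)·log₂(3/8) + (1/8)·log₂(1/8) + (1/2)·log₂(1/2)]
  = 0.5306 + 0.3750 + 0.5000
  = 1.4056 bits
I(S;T) = H(S) + H(T) - H(S,T) = 1.4056 + 1.4056 - 1.4056 = 1.4056 bits > 0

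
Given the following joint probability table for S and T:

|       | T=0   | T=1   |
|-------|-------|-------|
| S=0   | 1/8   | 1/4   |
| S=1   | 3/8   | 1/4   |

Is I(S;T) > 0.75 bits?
Marginal P(S) (row sums):
  P(S=0) = 1/8 + 1/4 = 3/8
  P(S=1) = 3/8 + 1/4 = 5/8
Marginal P(T) (column sums):
  P(T=0) = 1/8 + 3/8 = 1/2
  P(T=1) = 1/4 + 1/4 = 1/2

H(S) = -[(3/8)·log₂(3/8) + (5/8)·log₂(5/8)]
  = 0.5306 + 0.4238
  = 0.9544 bits
H(T) = -[(1/2)·log₂(1/2) + (1/2)·log₂(1/2)]
  = 0.5000 + 0.5000
  = 1.0000 bits
H(S,T) = -[(1/8)·log₂(1/8) + (1/4)·log₂(1/4) + (3/8)·log₂(3/8) + (1/4)·log₂(1/4)]
  = 0.3750 + 0.5000 + 0.5306 + 0.5000
  = 1.9056 bits

I(S;T) = H(S) + H(T) - H(S,T)
  = 0.9544 + 1.0000 - 1.9056
  = 0.0488 bits

No. I(S;T) = 0.0488 bits, which is ≤ 0.75 bits.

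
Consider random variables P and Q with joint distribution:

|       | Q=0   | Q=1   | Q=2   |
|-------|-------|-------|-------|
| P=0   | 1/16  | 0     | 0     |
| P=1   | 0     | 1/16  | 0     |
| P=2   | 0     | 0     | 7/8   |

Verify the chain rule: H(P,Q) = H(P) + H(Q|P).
Left side:
H(P,Q) = -[(1/16)·log₂(1/16) + (1/16)·log₂(1/16) + (7/8)·log₂(7/8)]
  = 0.2500 + 0.2500 + 0.1686
  = 0.6686 bits

Right side:
Marginal P(P) (row sums):
  P(P=0) = 1/16 + 0 + 0 = 1/16
  P(P=1) = 0 + 1/16 + 0 = 1/16
  P(P=2) = 0 + 0 + 7/8 = 7/8
H(P) = -[(1/16)·log₂(1/16) + (1/16)·log₂(1/16) + (7/8)·log₂(7/8)]
  = 0.2500 + 0.2500 + 0.1686
  = 0.6686 bits
H(Q|P) = -Σ P(P,Q)·log₂ P(Q|P), where P(Q|P) = P(P,Q) / P(P)
  (cells with P(P,Q) = 0 contribute 0)
  (P=0,Q=0): P(Q|P) = (1/16)/(1/16) = 1;  -(1/16)·log₂(1) = 0.0000
  (P=1,Q=1): P(Q|P) = (1/16)/(1/16) = 1;  -(1/16)·log₂(1) = 0.0000
  (P=2,Q=2): P(Q|P) = (7/8)/(7/8) = 1;  -(7/8)·log₂(1) = 0.0000
H(Q|P) = 0.0000 + 0.0000 + 0.0000
  = 0.0000 bits
H(P) + H(Q|P) = 0.6686 + 0.0000 = 0.6686 bits

Both sides equal 0.6686 bits, so the chain rule holds ✓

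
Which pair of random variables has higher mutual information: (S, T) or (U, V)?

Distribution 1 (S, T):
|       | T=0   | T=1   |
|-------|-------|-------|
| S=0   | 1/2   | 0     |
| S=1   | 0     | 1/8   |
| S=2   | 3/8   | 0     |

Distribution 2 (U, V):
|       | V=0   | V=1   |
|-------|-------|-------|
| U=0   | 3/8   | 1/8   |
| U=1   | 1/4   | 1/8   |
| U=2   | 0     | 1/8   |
Distribution 1 (S, T):
Marginal P(S) (row sums):
  P(S=0) = 1/2 + 0 = 1/2
  P(S=1) = 0 + 1/8 = 1/8
  P(S=2) = 3/8 + 0 = 3/8
Marginal P(T) (column sums):
  P(T=0) = 1/2 + 0 + 3/8 = 7/8
  P(T=1) = 0 + 1/8 + 0 = 1/8

H(S) = -[(1/2)·log₂(1/2) + (1/8)·log₂(1/8) + (3/8)·log₂(3/8)]
  = 0.5000 + 0.3750 + 0.5306
  = 1.4056 bits
H(T) = -[(7/8)·log₂(7/8) + (1/8)·log₂(1/8)]
  = 0.1686 + 0.3750
  = 0.5436 bits
H(S,T) = -[(1/2)·log₂(1/2) + (1/8)·log₂(1/8) + (3/8)·log₂(3/8)]
  = 0.5000 + 0.3750 + 0.5306
  = 1.4056 bits

I(S;T) = H(S) + H(T) - H(S,T)
  = 1.4056 + 0.5436 - 1.4056
  = 0.5436 bits

Distribution 2 (U, V):
Marginal P(U) (row sums):
  P(U=0) = 3/8 + 1/8 = 1/2
  P(U=1) = 1/4 + 1/8 = 3/8
  P(U=2) = 0 + 1/8 = 1/8
Marginal P(V) (column sums):
  P(V=0) = 3/8 + 1/4 + 0 = 5/8
  P(V=1) = 1/8 + 1/8 + 1/8 = 3/8

H(U) = -[(1/2)·log₂(1/2) + (3/8)·log₂(3/8) + (1/8)·log₂(1/8)]
  = 0.5000 + 0.5306 + 0.3750
  = 1.4056 bits
H(V) = -[(5/8)·log₂(5/8) + (3/8)·log₂(3/8)]
  = 0.4238 + 0.5306
  = 0.9544 bits
H(U,V) = -[(3/8)·log₂(3/8) + (1/8)·log₂(1/8) + (1/4)·log₂(1/4) + (1/8)·log₂(1/8) + (1/8)·log₂(1/8)]
  = 0.5306 + 0.3750 + 0.5000 + 0.3750 + 0.3750
  = 2.1556 bits

I(U;V) = H(U) + H(V) - H(U,V)
  = 1.4056 + 0.9544 - 2.1556
  = 0.2044 bits

I(S;T) = 0.5436 bits > I(U;V) = 0.2044 bits, so (S, T) has the higher mutual information (stronger dependence).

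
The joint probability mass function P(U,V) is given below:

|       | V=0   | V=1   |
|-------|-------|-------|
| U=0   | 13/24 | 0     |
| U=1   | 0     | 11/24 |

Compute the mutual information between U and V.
Marginal P(U) (row sums):
  P(U=0) = 13/24 + 0 = 13/24
  P(U=1) = 0 + 11/24 = 11/24
Marginal P(V) (column sums):
  P(V=0) = 13/24 + 0 = 13/24
  P(V=1) = 0 + 11/24 = 11/24

H(U) = -[(13/24)·log₂(13/24) + (11/24)·log₂(11/24)]
  = 0.4791 + 0.5159
  = 0.9950 bits
H(V) = -[(13/24)·log₂(13/24) + (11/24)·log₂(11/24)]
  = 0.4791 + 0.5159
  = 0.9950 bits
H(U,V) = -[(13/24)·log₂(13/24) + (11/24)·log₂(11/24)]
  = 0.4791 + 0.5159
  = 0.9950 bits

I(U;V) = H(U) + H(V) - H(U,V)
  = 0.9950 + 0.9950 - 0.9950
  = 0.9950 bits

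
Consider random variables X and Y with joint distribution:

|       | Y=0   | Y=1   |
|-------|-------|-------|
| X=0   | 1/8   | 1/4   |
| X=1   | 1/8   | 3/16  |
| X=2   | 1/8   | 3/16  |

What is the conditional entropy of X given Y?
Marginal P(Y) (column sums):
  P(Y=0) = 1/8 + 1/8 + 1/8 = 3/8
  P(Y=1) = 1/4 + 3/16 + 3/16 = 5/8

H(X|Y) = -Σ P(X,Y)·log₂ P(X|Y), where P(X|Y) = P(X,Y) / P(Y)
  (X=0,Y=0): P(X|Y) = (1/8)/(3/8) = 1/3;  -(1/8)·log₂(1/3) = 0.1981
  (X=0,Y=1): P(X|Y) = (1/4)/(5/8) = 2/5;  -(1/4)·log₂(2/5) = 0.3305
  (X=1,Y=0): P(X|Y) = (1/8)/(3/8) = 1/3;  -(1/8)·log₂(1/3) = 0.1981
  (X=1,Y=1): P(X|Y) = (3/16)/(5/8) = 3/10;  -(3/16)·log₂(3/10) = 0.3257
  (X=2,Y=0): P(X|Y) = (1/8)/(3/8) = 1/3;  -(1/8)·log₂(1/3) = 0.1981
  (X=2,Y=1): P(X|Y) = (3/16)/(5/8) = 3/10;  -(3/16)·log₂(3/10) = 0.3257
H(X|Y) = 0.1981 + 0.3305 + 0.1981 + 0.3257 + 0.1981 + 0.3257
  = 1.5762 bits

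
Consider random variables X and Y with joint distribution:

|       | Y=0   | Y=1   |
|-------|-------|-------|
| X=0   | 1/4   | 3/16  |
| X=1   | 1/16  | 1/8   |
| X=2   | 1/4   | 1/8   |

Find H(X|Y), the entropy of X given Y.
Marginal P(Y) (column sums):
  P(Y=0) = 1/4 + 1/16 + 1/4 = 9/16
  P(Y=1) = 3/16 + 1/8 + 1/8 = 7/16

H(X|Y) = -Σ P(X,Y)·log₂ P(X|Y), where P(X|Y) = P(X,Y) / P(Y)
  (X=0,Y=0): P(X|Y) = (1/4)/(9/16) = 4/9;  -(1/4)·log₂(4/9) = 0.2925
  (X=0,Y=1): P(X|Y) = (3/16)/(7/16) = 3/7;  -(3/16)·log₂(3/7) = 0.2292
  (X=1,Y=0): P(X|Y) = (1/16)/(9/16) = 1/9;  -(1/16)·log₂(1/9) = 0.1981
  (X=1,Y=1): P(X|Y) = (1/8)/(7/16) = 2/7;  -(1/8)·log₂(2/7) = 0.2259
  (X=2,Y=0): P(X|Y) = (1/4)/(9/16) = 4/9;  -(1/4)·log₂(4/9) = 0.2925
  (X=2,Y=1): P(X|Y) = (1/8)/(7/16) = 2/7;  -(1/8)·log₂(2/7) = 0.2259
H(X|Y) = 0.2925 + 0.2292 + 0.1981 + 0.2259 + 0.2925 + 0.2259
  = 1.4641 bits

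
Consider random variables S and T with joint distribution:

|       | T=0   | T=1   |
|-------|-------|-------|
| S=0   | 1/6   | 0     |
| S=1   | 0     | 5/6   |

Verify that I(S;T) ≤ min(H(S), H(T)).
Marginal P(S) (row sums):
  P(S=0) = 1/6 + 0 = 1/6
  P(S=1) = 0 + 5/6 = 5/6
Marginal P(T) (column sums):
  P(T=0) = 1/6 + 0 = 1/6
  P(T=1) = 0 + 5/6 = 5/6

H(S) = -[(1/6)·log₂(1/6) + (5/6)·log₂(5/6)]
  = 0.4308 + 0.2192
  = 0.6500 bits
H(T) = -[(1/6)·log₂(1/6) + (5/6)·log₂(5/6)]
  = 0.4308 + 0.2192
  = 0.6500 bits
H(S,T) = -[(1/6)·log₂(1/6) + (5/6)·log₂(5/6)]
  = 0.4308 + 0.2192
  = 0.6500 bits

I(S;T) = H(S) + H(T) - H(S,T)
  = 0.6500 + 0.6500 - 0.6500
  = 0.6500 bits

min(H(S), H(T)) = min(0.6500, 0.6500) = 0.6500 bits
Since 0.6500 ≤ 0.6500, the bound is satisfied ✓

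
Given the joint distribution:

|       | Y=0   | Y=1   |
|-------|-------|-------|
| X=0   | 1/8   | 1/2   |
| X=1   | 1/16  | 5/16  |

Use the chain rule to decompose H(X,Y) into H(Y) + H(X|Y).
By the chain rule: H(X,Y) = H(Y) + H(X|Y)

Marginal P(Y) (column sums):
  P(Y=0) = 1/8 + 1/16 = 3/16
  P(Y=1) = 1/2 + 5/16 = 13/16
H(Y) = -[(3/16)·log₂(3/16) + (13/16)·log₂(13/16)]
  = 0.4528 + 0.2434
  = 0.6962 bits
H(X|Y) = -Σ P(X,Y)·log₂ P(X|Y), where P(X|Y) = P(X,Y) / P(Y)
  (X=0,Y=0): P(X|Y) = (1/8)/(3/16) = 2/3;  -(1/8)·log₂(2/3) = 0.0731
  (X=0,Y=1): P(X|Y) = (1/2)/(13/16) = 8/13;  -(1/2)·log₂(8/13) = 0.3502
  (X=1,Y=0): P(X|Y) = (1/16)/(3/16) = 1/3;  -(1/16)·log₂(1/3) = 0.0991
  (X=1,Y=1): P(X|Y) = (5/16)/(13/16) = 5/13;  -(5/16)·log₂(5/13) = 0.4308
H(X|Y) = 0.0731 + 0.3502 + 0.0991 + 0.4308
  = 0.9532 bits

H(X,Y) = H(Y) + H(X|Y) = 0.6962 + 0.9532 = 1.6494 bits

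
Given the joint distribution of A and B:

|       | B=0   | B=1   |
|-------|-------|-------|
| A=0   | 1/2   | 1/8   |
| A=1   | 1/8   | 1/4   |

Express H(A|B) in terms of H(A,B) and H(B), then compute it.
H(A|B) = H(A,B) - H(B)

Marginal P(B) (column sums):
  P(B=0) = 1/2 + 1/8 = 5/8
  P(B=1) = 1/8 + 1/4 = 3/8

H(A,B) = -[(1/2)·log₂(1/2) + (1/8)·log₂(1/8) + (1/8)·log₂(1/8) + (1/4)·log₂(1/4)]
  = 0.5000 + 0.3750 + 0.3750 + 0.5000
  = 1.7500 bits
H(B) = -[(5/8)·log₂(5/8) + (3/8)·log₂(3/8)]
  = 0.4238 + 0.5306
  = 0.9544 bits

H(A|B) = 1.7500 - 0.9544 = 0.7956 bits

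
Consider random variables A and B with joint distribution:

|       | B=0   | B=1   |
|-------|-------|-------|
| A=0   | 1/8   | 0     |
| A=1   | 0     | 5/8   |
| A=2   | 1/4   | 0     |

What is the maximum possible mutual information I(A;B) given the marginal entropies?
The upper bound on mutual information is I(A;B) ≤ min(H(A), H(B)).

Marginal P(A) (row sums):
  P(A=0) = 1/8 + 0 = 1/8
  P(A=1) = 0 + 5/8 = 5/8
  P(A=2) = 1/4 + 0 = 1/4
Marginal P(B) (column sums):
  P(B=0) = 1/8 + 0 + 1/4 = 3/8
  P(B=1) = 0 + 5/8 + 0 = 5/8

H(A) = -[(1/8)·log₂(1/8) + (5/8)·log₂(5/8) + (1/4)·log₂(1/4)]
  = 0.3750 + 0.4238 + 0.5000
  = 1.2988 bits
H(B) = -[(3/8)·log₂(3/8) + (5/8)·log₂(5/8)]
  = 0.5306 + 0.4238
  = 0.9544 bits

Maximum possible I(A;B) = min(1.2988, 0.9544) = 0.9544 bits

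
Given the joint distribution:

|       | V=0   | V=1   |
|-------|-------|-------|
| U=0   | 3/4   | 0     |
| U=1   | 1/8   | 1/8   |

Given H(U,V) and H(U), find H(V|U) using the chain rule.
From the chain rule: H(U,V) = H(U) + H(V|U)
Therefore: H(V|U) = H(U,V) - H(U)

H(U,V) = -[(3/4)·log₂(3/4) + (1/8)·log₂(1/8) + (1/8)·log₂(1/8)]
  = 0.3113 + 0.3750 + 0.3750
  = 1.0613 bits
Marginal P(U) (row sums):
  P(U=0) = 3/4 + 0 = 3/4
  P(U=1) = 1/8 + 1/8 = 1/4
H(U) = -[(3/4)·log₂(3/4) + (1/4)·log₂(1/4)]
  = 0.3113 + 0.5000
  = 0.8113 bits

H(V|U) = 1.0613 - 0.8113 = 0.2500 bits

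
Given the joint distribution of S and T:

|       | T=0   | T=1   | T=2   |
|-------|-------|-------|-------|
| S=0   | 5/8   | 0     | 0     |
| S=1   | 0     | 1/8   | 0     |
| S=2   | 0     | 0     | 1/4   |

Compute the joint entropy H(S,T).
H(S,T) = -Σ P(S,T) log₂ P(S,T), summed over the non-zero cells:
H(S,T) = -[(5/8)·log₂(5/8) + (1/8)·log₂(1/8) + (1/4)·log₂(1/4)]
  = 0.4238 + 0.3750 + 0.5000
  = 1.2988 bits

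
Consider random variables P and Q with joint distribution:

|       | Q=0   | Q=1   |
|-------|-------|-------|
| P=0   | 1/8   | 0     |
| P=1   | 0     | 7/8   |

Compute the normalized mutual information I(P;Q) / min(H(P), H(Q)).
Marginal P(P) (row sums):
  P(P=0) = 1/8 + 0 = 1/8
  P(P=1) = 0 + 7/8 = 7/8
Marginal P(Q) (column sums):
  P(Q=0) = 1/8 + 0 = 1/8
  P(Q=1) = 0 + 7/8 = 7/8

H(P) = -[(1/8)·log₂(1/8) + (7/8)·log₂(7/8)]
  = 0.3750 + 0.1686
  = 0.5436 bits
H(Q) = -[(1/8)·log₂(1/8) + (7/8)·log₂(7/8)]
  = 0.3750 + 0.1686
  = 0.5436 bits
H(P,Q) = -[(1/8)·log₂(1/8) + (7/8)·log₂(7/8)]
  = 0.3750 + 0.1686
  = 0.5436 bits

I(P;Q) = H(P) + H(Q) - H(P,Q)
  = 0.5436 + 0.5436 - 0.5436
  = 0.5436 bits

min(H(P), H(Q)) = min(0.5436, 0.5436) = 0.5436 bits
Normalized MI = 0.5436 / 0.5436 = 1.0000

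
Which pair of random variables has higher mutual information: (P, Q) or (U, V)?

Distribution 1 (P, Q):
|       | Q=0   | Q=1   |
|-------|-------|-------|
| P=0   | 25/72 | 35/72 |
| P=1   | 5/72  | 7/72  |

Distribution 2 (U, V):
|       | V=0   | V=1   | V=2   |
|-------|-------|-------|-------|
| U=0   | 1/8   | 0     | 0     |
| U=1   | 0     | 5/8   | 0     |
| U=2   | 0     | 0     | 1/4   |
Distribution 1 (P, Q):
Marginal P(P) (row sums):
  P(P=0) = 25/72 + 35/72 = 5/6
  P(P=1) = 5/72 + 7/72 = 1/6
Marginal P(Q) (column sums):
  P(Q=0) = 25/72 + 5/72 = 5/12
  P(Q=1) = 35/72 + 7/72 = 7/12

H(P) = -[(5/6)·log₂(5/6) + (1/6)·log₂(1/6)]
  = 0.2192 + 0.4308
  = 0.6500 bits
H(Q) = -[(5/12)·log₂(5/12) + (7/12)·log₂(7/12)]
  = 0.5263 + 0.4536
  = 0.9799 bits
H(P,Q) = -[(25/72)·log₂(25/72) + (35/72)·log₂(35/72) + (5/72)·log₂(5/72) + (7/72)·log₂(7/72)]
  = 0.5299 + 0.5059 + 0.2672 + 0.3269
  = 1.6299 bits

I(P;Q) = H(P) + H(Q) - H(P,Q)
  = 0.6500 + 0.9799 - 1.6299
  = 0.0000 bits

Distribution 2 (U, V):
Marginal P(U) (row sums):
  P(U=0) = 1/8 + 0 + 0 = 1/8
  P(U=1) = 0 + 5/8 + 0 = 5/8
  P(U=2) = 0 + 0 + 1/4 = 1/4
Marginal P(V) (column sums):
  P(V=0) = 1/8 + 0 + 0 = 1/8
  P(V=1) = 0 + 5/8 + 0 = 5/8
  P(V=2) = 0 + 0 + 1/4 = 1/4

H(U) = -[(1/8)·log₂(1/8) + (5/8)·log₂(5/8) + (1/4)·log₂(1/4)]
  = 0.3750 + 0.4238 + 0.5000
  = 1.2988 bits
H(V) = -[(1/8)·log₂(1/8) + (5/8)·log₂(5/8) + (1/4)·log₂(1/4)]
  = 0.3750 + 0.4238 + 0.5000
  = 1.2988 bits
H(U,V) = -[(1/8)·log₂(1/8) + (5/8)·log₂(5/8) + (1/4)·log₂(1/4)]
  = 0.3750 + 0.4238 + 0.5000
  = 1.2988 bits

I(U;V) = H(U) + H(V) - H(U,V)
  = 1.2988 + 1.2988 - 1.2988
  = 1.2988 bits

I(U;V) = 1.2988 bits > I(P;Q) = 0.0000 bits, so (U, V) has the higher mutual information (stronger dependence).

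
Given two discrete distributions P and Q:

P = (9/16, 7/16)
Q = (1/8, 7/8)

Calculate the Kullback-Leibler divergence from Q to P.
D(P||Q) = Σ P(i) log₂(P(i)/Q(i))
  i=0: (9/16) × log₂((9/16)/(1/8)) = (9/16) × log₂(9/2) = 1.2206
  i=1: (7/16) × log₂((7/16)/(7/8)) = (7/16) × log₂(1/2) = -0.4375
D(P||Q) = 1.2206 - 0.4375
  = 0.7831 bits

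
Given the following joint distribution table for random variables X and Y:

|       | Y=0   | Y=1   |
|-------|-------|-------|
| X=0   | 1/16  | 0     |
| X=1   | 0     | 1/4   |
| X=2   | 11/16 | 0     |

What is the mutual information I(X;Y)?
Marginal P(X) (row sums):
  P(X=0) = 1/16 + 0 = 1/16
  P(X=1) = 0 + 1/4 = 1/4
  P(X=2) = 11/16 + 0 = 11/16
Marginal P(Y) (column sums):
  P(Y=0) = 1/16 + 0 + 11/16 = 3/4
  P(Y=1) = 0 + 1/4 + 0 = 1/4

H(X) = -[(1/16)·log₂(1/16) + (1/4)·log₂(1/4) + (11/16)·log₂(11/16)]
  = 0.2500 + 0.5000 + 0.3716
  = 1.1216 bits
H(Y) = -[(3/4)·log₂(3/4) + (1/4)·log₂(1/4)]
  = 0.3113 + 0.5000
  = 0.8113 bits
H(X,Y) = -[(1/16)·log₂(1/16) + (1/4)·log₂(1/4) + (11/16)·log₂(11/16)]
  = 0.2500 + 0.5000 + 0.3716
  = 1.1216 bits

I(X;Y) = H(X) + H(Y) - H(X,Y)
  = 1.1216 + 0.8113 - 1.1216
  = 0.8113 bits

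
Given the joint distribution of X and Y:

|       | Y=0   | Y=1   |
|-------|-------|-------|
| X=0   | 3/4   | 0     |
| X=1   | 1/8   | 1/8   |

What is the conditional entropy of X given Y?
Marginal P(Y) (column sums):
  P(Y=0) = 3/4 + 1/8 = 7/8
  P(Y=1) = 0 + 1/8 = 1/8

H(X|Y) = -Σ P(X,Y)·log₂ P(X|Y), where P(X|Y) = P(X,Y) / P(Y)
  (cells with P(X,Y) = 0 contribute 0)
  (X=0,Y=0): P(X|Y) = (3/4)/(7/8) = 6/7;  -(3/4)·log₂(6/7) = 0.1668
  (X=1,Y=0): P(X|Y) = (1/8)/(7/8) = 1/7;  -(1/8)·log₂(1/7) = 0.3509
  (X=1,Y=1): P(X|Y) = (1/8)/(1/8) = 1;  -(1/8)·log₂(1) = 0.0000
H(X|Y) = 0.1668 + 0.3509 + 0.0000
  = 0.5177 bits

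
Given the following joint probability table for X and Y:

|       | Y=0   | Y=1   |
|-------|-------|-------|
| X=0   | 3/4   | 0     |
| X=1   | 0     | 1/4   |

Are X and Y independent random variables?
Marginal P(X) (row sums):
  P(X=0) = 3/4 + 0 = 3/4
  P(X=1) = 0 + 1/4 = 1/4
Marginal P(Y) (column sums):
  P(Y=0) = 3/4 + 0 = 3/4
  P(Y=1) = 0 + 1/4 = 1/4

X and Y are independent iff P(X=i,Y=j) = P(X=i)·P(Y=j) for every cell.
  P(X=0)·P(Y=0) = 3/4 × 3/4 = 9/16, but P(X=0,Y=0) = 3/4 ✗

No, X and Y are not independent. Quantitatively, I(X;Y) > 0:

H(X) = -[(3/4)·log₂(3/4) + (1/4)·log₂(1/4)]
  = 0.3113 + 0.5000
  = 0.8113 bits
H(Y) = -[(3/4)·log₂(3/4) + (1/4)·log₂(1/4)]
  = 0.3113 + 0.5000
  = 0.8113 bits
H(X,Y) = -[(3/4)·log₂(3/4) + (1/4)·log₂(1/4)]
  = 0.3113 + 0.5000
  = 0.8113 bits
I(X;Y) = H(X) + H(Y) - H(X,Y) = 0.8113 + 0.8113 - 0.8113 = 0.8113 bits > 0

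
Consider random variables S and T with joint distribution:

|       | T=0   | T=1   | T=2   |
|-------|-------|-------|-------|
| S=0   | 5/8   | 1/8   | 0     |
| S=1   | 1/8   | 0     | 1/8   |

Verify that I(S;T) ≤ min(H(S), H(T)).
Marginal P(S) (row sums):
  P(S=0) = 5/8 + 1/8 + 0 = 3/4
  P(S=1) = 1/8 + 0 + 1/8 = 1/4
Marginal P(T) (column sums):
  P(T=0) = 5/8 + 1/8 = 3/4
  P(T=1) = 1/8 + 0 = 1/8
  P(T=2) = 0 + 1/8 = 1/8

H(S) = -[(3/4)·log₂(3/4) + (1/4)·log₂(1/4)]
  = 0.3113 + 0.5000
  = 0.8113 bits
H(T) = -[(3/4)·log₂(3/4) + (1/8)·log₂(1/8) + (1/8)·log₂(1/8)]
  = 0.3113 + 0.3750 + 0.3750
  = 1.0613 bits
H(S,T) = -[(5/8)·log₂(5/8) + (1/8)·log₂(1/8) + (1/8)·log₂(1/8) + (1/8)·log₂(1/8)]
  = 0.4238 + 0.3750 + 0.3750 + 0.3750
  = 1.5488 bits

I(S;T) = H(S) + H(T) - H(S,T)
  = 0.8113 + 1.0613 - 1.5488
  = 0.3238 bits

min(H(S), H(T)) = min(0.8113, 1.0613) = 0.8113 bits
Since 0.3238 ≤ 0.8113, the bound is satisfied ✓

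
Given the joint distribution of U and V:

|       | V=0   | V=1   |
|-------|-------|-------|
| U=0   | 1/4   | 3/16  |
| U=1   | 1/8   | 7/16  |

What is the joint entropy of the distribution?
H(U,V) = -Σ P(U,V) log₂ P(U,V), summed over the non-zero cells:
H(U,V) = -[(1/4)·log₂(1/4) + (3/16)·log₂(3/16) + (1/8)·log₂(1/8) + (7/16)·log₂(7/16)]
  = 0.5000 + 0.4528 + 0.3750 + 0.5218
  = 1.8496 bits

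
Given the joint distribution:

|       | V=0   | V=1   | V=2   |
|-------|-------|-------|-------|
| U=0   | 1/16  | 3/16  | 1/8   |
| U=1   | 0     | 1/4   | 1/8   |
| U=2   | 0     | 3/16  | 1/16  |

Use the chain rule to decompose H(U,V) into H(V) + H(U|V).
By the chain rule: H(U,V) = H(V) + H(U|V)

Marginal P(V) (column sums):
  P(V=0) = 1/16 + 0 + 0 = 1/16
  P(V=1) = 3/16 + 1/4 + 3/16 = 5/8
  P(V=2) = 1/8 + 1/8 + 1/16 = 5/16
H(V) = -[(1/16)·log₂(1/16) + (5/8)·log₂(5/8) + (5/16)·log₂(5/16)]
  = 0.2500 + 0.4238 + 0.5244
  = 1.1982 bits
H(U|V) = -Σ P(U,V)·log₂ P(U|V), where P(U|V) = P(U,V) / P(V)
  (cells with P(U,V) = 0 contribute 0)
  (U=0,V=0): P(U|V) = (1/16)/(1/16) = 1;  -(1/16)·log₂(1) = 0.0000
  (U=0,V=1): P(U|V) = (3/16)/(5/8) = 3/10;  -(3/16)·log₂(3/10) = 0.3257
  (U=0,V=2): P(U|V) = (1/8)/(5/16) = 2/5;  -(1/8)·log₂(2/5) = 0.1652
  (U=1,V=1): P(U|V) = (1/4)/(5/8) = 2/5;  -(1/4)·log₂(2/5) = 0.3305
  (U=1,V=2): P(U|V) = (1/8)/(5/16) = 2/5;  -(1/8)·log₂(2/5) = 0.1652
  (U=2,V=1): P(U|V) = (3/16)/(5/8) = 3/10;  -(3/16)·log₂(3/10) = 0.3257
  (U=2,V=2): P(U|V) = (1/16)/(5/16) = 1/5;  -(1/16)·log₂(1/5) = 0.1451
H(U|V) = 0.0000 + 0.3257 + 0.1652 + 0.3305 + 0.1652 + 0.3257 + 0.1451
  = 1.4574 bits

H(U,V) = H(V) + H(U|V) = 1.1982 + 1.4574 = 2.6556 bits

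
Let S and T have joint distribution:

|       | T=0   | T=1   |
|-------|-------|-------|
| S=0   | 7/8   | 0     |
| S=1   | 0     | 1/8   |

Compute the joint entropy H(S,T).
H(S,T) = -Σ P(S,T) log₂ P(S,T), summed over the non-zero cells:
H(S,T) = -[(7/8)·log₂(7/8) + (1/8)·log₂(1/8)]
  = 0.1686 + 0.3750
  = 0.5436 bits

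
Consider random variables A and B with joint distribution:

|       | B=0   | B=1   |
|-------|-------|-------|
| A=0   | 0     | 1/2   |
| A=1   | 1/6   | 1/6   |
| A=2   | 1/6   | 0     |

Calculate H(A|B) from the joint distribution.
Marginal P(B) (column sums):
  P(B=0) = 0 + 1/6 + 1/6 = 1/3
  P(B=1) = 1/2 + 1/6 + 0 = 2/3

H(A|B) = -Σ P(A,B)·log₂ P(A|B), where P(A|B) = P(A,B) / P(B)
  (cells with P(A,B) = 0 contribute 0)
  (A=0,B=1): P(A|B) = (1/2)/(2/3) = 3/4;  -(1/2)·log₂(3/4) = 0.2075
  (A=1,B=0): P(A|B) = (1/6)/(1/3) = 1/2;  -(1/6)·log₂(1/2) = 0.1667
  (A=1,B=1): P(A|B) = (1/6)/(2/3) = 1/4;  -(1/6)·log₂(1/4) = 0.3333
  (A=2,B=0): P(A|B) = (1/6)/(1/3) = 1/2;  -(1/6)·log₂(1/2) = 0.1667
H(A|B) = 0.2075 + 0.1667 + 0.3333 + 0.1667
  = 0.8742 bits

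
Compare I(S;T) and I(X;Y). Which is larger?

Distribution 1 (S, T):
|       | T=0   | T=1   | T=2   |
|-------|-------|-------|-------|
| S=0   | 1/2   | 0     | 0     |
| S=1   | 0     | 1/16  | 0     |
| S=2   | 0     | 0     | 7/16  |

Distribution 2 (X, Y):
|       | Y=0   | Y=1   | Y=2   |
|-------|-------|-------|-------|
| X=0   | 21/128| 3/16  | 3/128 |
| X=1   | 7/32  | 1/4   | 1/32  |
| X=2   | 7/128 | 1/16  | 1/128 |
Distribution 1 (S, T):
Marginal P(S) (row sums):
  P(S=0) = 1/2 + 0 + 0 = 1/2
  P(S=1) = 0 + 1/16 + 0 = 1/16
  P(S=2) = 0 + 0 + 7/16 = 7/16
Marginal P(T) (column sums):
  P(T=0) = 1/2 + 0 + 0 = 1/2
  P(T=1) = 0 + 1/16 + 0 = 1/16
  P(T=2) = 0 + 0 + 7/16 = 7/16

H(S) = -[(1/2)·log₂(1/2) + (1/16)·log₂(1/16) + (7/16)·log₂(7/16)]
  = 0.5000 + 0.2500 + 0.5218
  = 1.2718 bits
H(T) = -[(1/2)·log₂(1/2) + (1/16)·log₂(1/16) + (7/16)·log₂(7/16)]
  = 0.5000 + 0.2500 + 0.5218
  = 1.2718 bits
H(S,T) = -[(1/2)·log₂(1/2) + (1/16)·log₂(1/16) + (7/16)·log₂(7/16)]
  = 0.5000 + 0.2500 + 0.5218
  = 1.2718 bits

I(S;T) = H(S) + H(T) - H(S,T)
  = 1.2718 + 1.2718 - 1.2718
  = 1.2718 bits

Distribution 2 (X, Y):
Marginal P(X) (row sums):
  P(X=0) = 21/128 + 3/16 + 3/128 = 3/8
  P(X=1) = 7/32 + 1/4 + 1/32 = 1/2
  P(X=2) = 7/128 + 1/16 + 1/128 = 1/8
Marginal P(Y) (column sums):
  P(Y=0) = 21/128 + 7/32 + 7/128 = 7/16
  P(Y=1) = 3/16 + 1/4 + 1/16 = 1/2
  P(Y=2) = 3/128 + 1/32 + 1/128 = 1/16

H(X) = -[(3/8)·log₂(3/8) + (1/2)·log₂(1/2) + (1/8)·log₂(1/8)]
  = 0.5306 + 0.5000 + 0.3750
  = 1.4056 bits
H(Y) = -[(7/16)·log₂(7/16) + (1/2)·log₂(1/2) + (1/16)·log₂(1/16)]
  = 0.5218 + 0.5000 + 0.2500
  = 1.2718 bits
H(X,Y) = -[(21/128)·log₂(21/128) + (3/16)·log₂(3/16) + (3/128)·log₂(3/128) + (7/32)·log₂(7/32) + (1/4)·log₂(1/4) + (1/32)·log₂(1/32) + (7/128)·log₂(7/128) + (1/16)·log₂(1/16) + (1/128)·log₂(1/128)]
  = 0.4278 + 0.4528 + 0.1269 + 0.4796 + 0.5000 + 0.1563 + 0.2293 + 0.2500 + 0.0547
  = 2.6774 bits

I(X;Y) = H(X) + H(Y) - H(X,Y)
  = 1.4056 + 1.2718 - 2.6774
  = 0.0000 bits

I(S;T) = 1.2718 bits > I(X;Y) = 0.0000 bits, so (S, T) has the higher mutual information (stronger dependence).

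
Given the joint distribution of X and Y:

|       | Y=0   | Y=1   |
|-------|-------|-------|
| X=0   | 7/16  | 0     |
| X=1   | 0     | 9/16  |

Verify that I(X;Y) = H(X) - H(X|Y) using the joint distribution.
Left side, from I(X;Y) = H(X) + H(Y) - H(X,Y):
Marginal P(X) (row sums):
  P(X=0) = 7/16 + 0 = 7/16
  P(X=1) = 0 + 9/16 = 9/16
Marginal P(Y) (column sums):
  P(Y=0) = 7/16 + 0 = 7/16
  P(Y=1) = 0 + 9/16 = 9/16

H(X) = -[(7/16)·log₂(7/16) + (9/16)·log₂(9/16)]
  = 0.5218 + 0.4669
  = 0.9887 bits
H(Y) = -[(7/16)·log₂(7/16) + (9/16)·log₂(9/16)]
  = 0.5218 + 0.4669
  = 0.9887 bits
H(X,Y) = -[(7/16)·log₂(7/16) + (9/16)·log₂(9/16)]
  = 0.5218 + 0.4669
  = 0.9887 bits

I(X;Y) = H(X) + H(Y) - H(X,Y)
  = 0.9887 + 0.9887 - 0.9887
  = 0.9887 bits

Right side, with H(X|Y) computed directly from the conditional probabilities:
H(X|Y) = -Σ P(X,Y)·log₂ P(X|Y), where P(X|Y) = P(X,Y) / P(Y)
  (cells with P(X,Y) = 0 contribute 0)
  (X=0,Y=0): P(X|Y) = (7/16)/(7/16) = 1;  -(7/16)·log₂(1) = 0.0000
  (X=1,Y=1): P(X|Y) = (9/16)/(9/16) = 1;  -(9/16)·log₂(1) = 0.0000
H(X|Y) = 0.0000 + 0.0000
  = 0.0000 bits
H(X) - H(X|Y) = 0.9887 - 0.0000 = 0.9887 bits

Both sides equal 0.9887 bits, so I(X;Y) = H(X) - H(X|Y) ✓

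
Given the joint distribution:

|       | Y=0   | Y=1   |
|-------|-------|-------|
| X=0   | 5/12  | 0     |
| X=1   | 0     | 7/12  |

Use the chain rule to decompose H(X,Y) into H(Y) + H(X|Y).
By the chain rule: H(X,Y) = H(Y) + H(X|Y)

Marginal P(Y) (column sums):
  P(Y=0) = 5/12 + 0 = 5/12
  P(Y=1) = 0 + 7/12 = 7/12
H(Y) = -[(5/12)·log₂(5/12) + (7/12)·log₂(7/12)]
  = 0.5263 + 0.4536
  = 0.9799 bits
H(X|Y) = -Σ P(X,Y)·log₂ P(X|Y), where P(X|Y) = P(X,Y) / P(Y)
  (cells with P(X,Y) = 0 contribute 0)
  (X=0,Y=0): P(X|Y) = (5/12)/(5/12) = 1;  -(5/12)·log₂(1) = 0.0000
  (X=1,Y=1): P(X|Y) = (7/12)/(7/12) = 1;  -(7/12)·log₂(1) = 0.0000
H(X|Y) = 0.0000 + 0.0000
  = 0.0000 bits

H(X,Y) = H(Y) + H(X|Y) = 0.9799 + 0.0000 = 0.9799 bits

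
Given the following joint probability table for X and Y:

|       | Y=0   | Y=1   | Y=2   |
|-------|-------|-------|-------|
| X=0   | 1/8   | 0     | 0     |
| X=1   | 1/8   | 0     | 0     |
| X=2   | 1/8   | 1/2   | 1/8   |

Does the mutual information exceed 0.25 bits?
Marginal P(X) (row sums):
  P(X=0) = 1/8 + 0 + 0 = 1/8
  P(X=1) = 1/8 + 0 + 0 = 1/8
  P(X=2) = 1/8 + 1/2 + 1/8 = 3/4
Marginal P(Y) (column sums):
  P(Y=0) = 1/8 + 1/8 + 1/8 = 3/8
  P(Y=1) = 0 + 0 + 1/2 = 1/2
  P(Y=2) = 0 + 0 + 1/8 = 1/8

H(X) = -[(1/8)·log₂(1/8) + (1/8)·log₂(1/8) + (3/4)·log₂(3/4)]
  = 0.3750 + 0.3750 + 0.3113
  = 1.0613 bits
H(Y) = -[(3/8)·log₂(3/8) + (1/2)·log₂(1/2) + (1/8)·log₂(1/8)]
  = 0.5306 + 0.5000 + 0.3750
  = 1.4056 bits
H(X,Y) = -[(1/8)·log₂(1/8) + (1/8)·log₂(1/8) + (1/8)·log₂(1/8) + (1/2)·log₂(1/2) + (1/8)·log₂(1/8)]
  = 0.3750 + 0.3750 + 0.3750 + 0.5000 + 0.3750
  = 2.0000 bits

I(X;Y) = H(X) + H(Y) - H(X,Y)
  = 1.0613 + 1.4056 - 2.0000
  = 0.4669 bits

Yes. I(X;Y) = 0.4669 bits, which is > 0.25 bits.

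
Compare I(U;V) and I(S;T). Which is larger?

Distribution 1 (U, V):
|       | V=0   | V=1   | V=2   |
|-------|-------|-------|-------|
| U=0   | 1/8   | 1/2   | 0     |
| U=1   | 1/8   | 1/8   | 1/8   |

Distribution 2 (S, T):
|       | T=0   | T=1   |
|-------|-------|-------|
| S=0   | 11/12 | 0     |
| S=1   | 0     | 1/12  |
Distribution 1 (U, V):
Marginal P(U) (row sums):
  P(U=0) = 1/8 + 1/2 + 0 = 5/8
  P(U=1) = 1/8 + 1/8 + 1/8 = 3/8
Marginal P(V) (column sums):
  P(V=0) = 1/8 + 1/8 = 1/4
  P(V=1) = 1/2 + 1/8 = 5/8
  P(V=2) = 0 + 1/8 = 1/8

H(U) = -[(5/8)·log₂(5/8) + (3/8)·log₂(3/8)]
  = 0.4238 + 0.5306
  = 0.9544 bits
H(V) = -[(1/4)·log₂(1/4) + (5/8)·log₂(5/8) + (1/8)·log₂(1/8)]
  = 0.5000 + 0.4238 + 0.3750
  = 1.2988 bits
H(U,V) = -[(1/8)·log₂(1/8) + (1/2)·log₂(1/2) + (1/8)·log₂(1/8) + (1/8)·log₂(1/8) + (1/8)·log₂(1/8)]
  = 0.3750 + 0.5000 + 0.3750 + 0.3750 + 0.3750
  = 2.0000 bits

I(U;V) = H(U) + H(V) - H(U,V)
  = 0.9544 + 1.2988 - 2.0000
  = 0.2532 bits

Distribution 2 (S, T):
Marginal P(S) (row sums):
  P(S=0) = 11/12 + 0 = 11/12
  P(S=1) = 0 + 1/12 = 1/12
Marginal P(T) (column sums):
  P(T=0) = 11/12 + 0 = 11/12
  P(T=1) = 0 + 1/12 = 1/12

H(S) = -[(11/12)·log₂(11/12) + (1/12)·log₂(1/12)]
  = 0.1151 + 0.2987
  = 0.4138 bits
H(T) = -[(11/12)·log₂(11/12) + (1/12)·log₂(1/12)]
  = 0.1151 + 0.2987
  = 0.4138 bits
H(S,T) = -[(11/12)·log₂(11/12) + (1/12)·log₂(1/12)]
  = 0.1151 + 0.2987
  = 0.4138 bits

I(S;T) = H(S) + H(T) - H(S,T)
  = 0.4138 + 0.4138 - 0.4138
  = 0.4138 bits

I(S;T) = 0.4138 bits > I(U;V) = 0.2532 bits, so (S, T) has the higher mutual information (stronger dependence).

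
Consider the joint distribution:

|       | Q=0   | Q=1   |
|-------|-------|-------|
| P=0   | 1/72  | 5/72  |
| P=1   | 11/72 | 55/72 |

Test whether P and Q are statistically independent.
Marginal P(P) (row sums):
  P(P=0) = 1/72 + 5/72 = 1/12
  P(P=1) = 11/72 + 55/72 = 11/12
Marginal P(Q) (column sums):
  P(Q=0) = 1/72 + 11/72 = 1/6
  P(Q=1) = 5/72 + 55/72 = 5/6

P and Q are independent iff P(P=i,Q=j) = P(P=i)·P(Q=j) for every cell.
  P(P=0)·P(Q=0) = 1/12 × 1/6 = 1/72 = P(P=0,Q=0) ✓
  P(P=0)·P(Q=1) = 1/12 × 5/6 = 5/72 = P(P=0,Q=1) ✓
  P(P=1)·P(Q=0) = 11/12 × 1/6 = 11/72 = P(P=1,Q=0) ✓
  P(P=1)·P(Q=1) = 11/12 × 5/6 = 55/72 = P(P=1,Q=1) ✓

Yes, P and Q are independent: every cell factors, so I(P;Q) = 0 bits.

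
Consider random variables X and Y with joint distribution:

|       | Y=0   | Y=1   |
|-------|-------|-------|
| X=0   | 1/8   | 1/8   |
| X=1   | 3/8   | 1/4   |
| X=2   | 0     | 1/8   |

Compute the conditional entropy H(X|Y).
Marginal P(Y) (column sums):
  P(Y=0) = 1/8 + 3/8 + 0 = 1/2
  P(Y=1) = 1/8 + 1/4 + 1/8 = 1/2

H(X|Y) = -Σ P(X,Y)·log₂ P(X|Y), where P(X|Y) = P(X,Y) / P(Y)
  (cells with P(X,Y) = 0 contribute 0)
  (X=0,Y=0): P(X|Y) = (1/8)/(1/2) = 1/4;  -(1/8)·log₂(1/4) = 0.2500
  (X=0,Y=1): P(X|Y) = (1/8)/(1/2) = 1/4;  -(1/8)·log₂(1/4) = 0.2500
  (X=1,Y=0): P(X|Y) = (3/8)/(1/2) = 3/4;  -(3/8)·log₂(3/4) = 0.1556
  (X=1,Y=1): P(X|Y) = (1/4)/(1/2) = 1/2;  -(1/4)·log₂(1/2) = 0.2500
  (X=2,Y=1): P(X|Y) = (1/8)/(1/2) = 1/4;  -(1/8)·log₂(1/4) = 0.2500
H(X|Y) = 0.2500 + 0.2500 + 0.1556 + 0.2500 + 0.2500
  = 1.1556 bits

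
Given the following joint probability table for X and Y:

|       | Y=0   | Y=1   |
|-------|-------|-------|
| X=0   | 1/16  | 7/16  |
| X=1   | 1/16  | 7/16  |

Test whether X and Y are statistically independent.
Marginal P(X) (row sums):
  P(X=0) = 1/16 + 7/16 = 1/2
  P(X=1) = 1/16 + 7/16 = 1/2
Marginal P(Y) (column sums):
  P(Y=0) = 1/16 + 1/16 = 1/8
  P(Y=1) = 7/16 + 7/16 = 7/8

X and Y are independent iff P(X=i,Y=j) = P(X=i)·P(Y=j) for every cell.
  P(X=0)·P(Y=0) = 1/2 × 1/8 = 1/16 = P(X=0,Y=0) ✓
  P(X=0)·P(Y=1) = 1/2 × 7/8 = 7/16 = P(X=0,Y=1) ✓
  P(X=1)·P(Y=0) = 1/2 × 1/8 = 1/16 = P(X=1,Y=0) ✓
  P(X=1)·P(Y=1) = 1/2 × 7/8 = 7/16 = P(X=1,Y=1) ✓

Yes, X and Y are independent: every cell factors, so I(X;Y) = 0 bits.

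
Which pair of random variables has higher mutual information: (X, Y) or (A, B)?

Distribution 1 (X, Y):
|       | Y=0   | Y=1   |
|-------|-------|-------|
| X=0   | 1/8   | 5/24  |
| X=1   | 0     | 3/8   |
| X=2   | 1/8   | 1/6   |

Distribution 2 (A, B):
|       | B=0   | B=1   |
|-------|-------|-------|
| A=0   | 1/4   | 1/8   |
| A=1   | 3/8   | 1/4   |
Distribution 1 (X, Y):
Marginal P(X) (row sums):
  P(X=0) = 1/8 + 5/24 = 1/3
  P(X=1) = 0 + 3/8 = 3/8
  P(X=2) = 1/8 + 1/6 = 7/24
Marginal P(Y) (column sums):
  P(Y=0) = 1/8 + 0 + 1/8 = 1/4
  P(Y=1) = 5/24 + 3/8 + 1/6 = 3/4

H(X) = -[(1/3)·log₂(1/3) + (3/8)·log₂(3/8) + (7/24)·log₂(7/24)]
  = 0.5283 + 0.5306 + 0.5185
  = 1.5774 bits
H(Y) = -[(1/4)·log₂(1/4) + (3/4)·log₂(3/4)]
  = 0.5000 + 0.3113
  = 0.8113 bits
H(X,Y) = -[(1/8)·log₂(1/8) + (5/24)·log₂(5/24) + (3/8)·log₂(3/8) + (1/8)·log₂(1/8) + (1/6)·log₂(1/6)]
  = 0.3750 + 0.4715 + 0.5306 + 0.3750 + 0.4308
  = 2.1829 bits

I(X;Y) = H(X) + H(Y) - H(X,Y)
  = 1.5774 + 0.8113 - 2.1829
  = 0.2058 bits

Distribution 2 (A, B):
Marginal P(A) (row sums):
  P(A=0) = 1/4 + 1/8 = 3/8
  P(A=1) = 3/8 + 1/4 = 5/8
Marginal P(B) (column sums):
  P(B=0) = 1/4 + 3/8 = 5/8
  P(B=1) = 1/8 + 1/4 = 3/8

H(A) = -[(3/8)·log₂(3/8) + (5/8)·log₂(5/8)]
  = 0.5306 + 0.4238
  = 0.9544 bits
H(B) = -[(5/8)·log₂(5/8) + (3/8)·log₂(3/8)]
  = 0.4238 + 0.5306
  = 0.9544 bits
H(A,B) = -[(1/4)·log₂(1/4) + (1/8)·log₂(1/8) + (3/8)·log₂(3/8) + (1/4)·log₂(1/4)]
  = 0.5000 + 0.3750 + 0.5306 + 0.5000
  = 1.9056 bits

I(A;B) = H(A) + H(B) - H(A,B)
  = 0.9544 + 0.9544 - 1.9056
  = 0.0032 bits

I(X;Y) = 0.2058 bits > I(A;B) = 0.0032 bits, so (X, Y) has the higher mutual information (stronger dependence).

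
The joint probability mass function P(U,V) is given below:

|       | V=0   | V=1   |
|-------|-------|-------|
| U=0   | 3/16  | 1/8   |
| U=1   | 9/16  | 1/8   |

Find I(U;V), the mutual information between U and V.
Marginal P(U) (row sums):
  P(U=0) = 3/16 + 1/8 = 5/16
  P(U=1) = 9/16 + 1/8 = 11/16
Marginal P(V) (column sums):
  P(V=0) = 3/16 + 9/16 = 3/4
  P(V=1) = 1/8 + 1/8 = 1/4

H(U) = -[(5/16)·log₂(5/16) + (11/16)·log₂(11/16)]
  = 0.5244 + 0.3716
  = 0.8960 bits
H(V) = -[(3/4)·log₂(3/4) + (1/4)·log₂(1/4)]
  = 0.3113 + 0.5000
  = 0.8113 bits
H(U,V) = -[(3/16)·log₂(3/16) + (1/8)·log₂(1/8) + (9/16)·log₂(9/16) + (1/8)·log₂(1/8)]
  = 0.4528 + 0.3750 + 0.4669 + 0.3750
  = 1.6697 bits

I(U;V) = H(U) + H(V) - H(U,V)
  = 0.8960 + 0.8113 - 1.6697
  = 0.0376 bits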